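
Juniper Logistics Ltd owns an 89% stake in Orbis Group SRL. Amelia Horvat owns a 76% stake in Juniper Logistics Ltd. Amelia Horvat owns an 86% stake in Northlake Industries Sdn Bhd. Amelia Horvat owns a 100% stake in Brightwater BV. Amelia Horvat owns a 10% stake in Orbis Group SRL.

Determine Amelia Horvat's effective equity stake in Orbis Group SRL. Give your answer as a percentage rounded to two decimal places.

77.64%

Amelia reaches Orbis along 2 paths.
Direct stake: 10% = 10%.
Via Juniper: 76% × 89% = 67.64%.
Total: 10% + 67.64% = 77.64%.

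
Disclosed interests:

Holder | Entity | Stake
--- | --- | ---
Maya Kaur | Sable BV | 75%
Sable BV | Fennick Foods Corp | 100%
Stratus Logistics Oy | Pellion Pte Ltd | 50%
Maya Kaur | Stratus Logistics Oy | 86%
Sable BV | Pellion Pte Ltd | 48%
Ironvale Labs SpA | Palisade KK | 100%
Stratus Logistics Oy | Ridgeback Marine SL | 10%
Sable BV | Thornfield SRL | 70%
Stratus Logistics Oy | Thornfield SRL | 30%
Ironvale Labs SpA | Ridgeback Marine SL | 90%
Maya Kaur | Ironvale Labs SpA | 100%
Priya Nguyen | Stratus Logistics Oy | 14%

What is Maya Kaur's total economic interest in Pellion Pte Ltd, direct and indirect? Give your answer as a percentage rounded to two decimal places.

79.00%

Maya reaches Pellion along 2 paths.
Via Sable: 75% × 48% = 36%.
Via Stratus: 86% × 50% = 43%.
Total: 36% + 43% = 79%.
Rounded: 79.00%.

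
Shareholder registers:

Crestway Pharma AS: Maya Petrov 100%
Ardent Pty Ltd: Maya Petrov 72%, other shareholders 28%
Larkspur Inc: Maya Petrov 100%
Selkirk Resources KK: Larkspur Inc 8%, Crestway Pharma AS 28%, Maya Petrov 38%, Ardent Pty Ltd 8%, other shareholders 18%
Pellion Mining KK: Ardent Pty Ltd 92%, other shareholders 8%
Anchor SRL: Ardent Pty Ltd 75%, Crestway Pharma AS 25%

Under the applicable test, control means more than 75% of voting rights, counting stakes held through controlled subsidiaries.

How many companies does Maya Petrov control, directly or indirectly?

Maya holds 100% of Crestway, so Maya controls Crestway.
Maya holds 100% of Larkspur, so Maya controls Larkspur.
No other company's threshold is met.
Maya controls 2 companies.

2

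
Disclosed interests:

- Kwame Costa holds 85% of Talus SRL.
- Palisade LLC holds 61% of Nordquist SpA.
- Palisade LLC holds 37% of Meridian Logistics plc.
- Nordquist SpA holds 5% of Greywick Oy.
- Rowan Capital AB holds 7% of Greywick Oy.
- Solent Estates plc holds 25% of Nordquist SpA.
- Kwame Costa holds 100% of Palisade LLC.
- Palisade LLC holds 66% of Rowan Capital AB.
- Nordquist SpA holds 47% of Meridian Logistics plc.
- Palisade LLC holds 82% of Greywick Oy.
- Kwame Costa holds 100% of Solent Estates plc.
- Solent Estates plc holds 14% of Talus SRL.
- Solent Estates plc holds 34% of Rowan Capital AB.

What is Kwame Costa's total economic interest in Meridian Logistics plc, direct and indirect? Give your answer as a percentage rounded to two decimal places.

77.42%

Kwame reaches Meridian along 3 paths.
Via Solent → Nordquist: 100% × 25% × 47% = 11.75%.
Via Palisade → Nordquist: 100% × 61% × 47% = 28.67%.
Via Palisade: 100% × 37% = 37%.
Total: 11.75% + 28.67% + 37% = 77.42%.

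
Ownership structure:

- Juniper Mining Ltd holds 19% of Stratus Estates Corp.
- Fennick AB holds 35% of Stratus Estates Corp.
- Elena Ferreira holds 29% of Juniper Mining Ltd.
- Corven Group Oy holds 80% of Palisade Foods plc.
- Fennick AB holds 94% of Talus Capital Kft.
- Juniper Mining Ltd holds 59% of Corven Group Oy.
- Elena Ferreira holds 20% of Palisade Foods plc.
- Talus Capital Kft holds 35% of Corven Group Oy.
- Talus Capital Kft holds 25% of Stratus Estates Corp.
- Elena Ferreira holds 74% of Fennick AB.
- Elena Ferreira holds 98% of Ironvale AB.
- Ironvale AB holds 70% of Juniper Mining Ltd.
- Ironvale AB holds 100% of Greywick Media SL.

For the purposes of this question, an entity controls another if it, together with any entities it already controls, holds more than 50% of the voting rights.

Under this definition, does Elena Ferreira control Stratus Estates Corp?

Elena holds 74% of Fennick, so Elena controls Fennick.
Fennick holds 94% of Talus, so Elena controls Talus.
Elena holds 98% of Ironvale, so Elena controls Ironvale.
Ironvale and Elena together hold 70% + 29% = 99% of Juniper, so Elena controls Juniper.
Fennick and Juniper and Talus together hold 35% + 19% + 25% = 79% of Stratus, so Elena controls Stratus.

Yes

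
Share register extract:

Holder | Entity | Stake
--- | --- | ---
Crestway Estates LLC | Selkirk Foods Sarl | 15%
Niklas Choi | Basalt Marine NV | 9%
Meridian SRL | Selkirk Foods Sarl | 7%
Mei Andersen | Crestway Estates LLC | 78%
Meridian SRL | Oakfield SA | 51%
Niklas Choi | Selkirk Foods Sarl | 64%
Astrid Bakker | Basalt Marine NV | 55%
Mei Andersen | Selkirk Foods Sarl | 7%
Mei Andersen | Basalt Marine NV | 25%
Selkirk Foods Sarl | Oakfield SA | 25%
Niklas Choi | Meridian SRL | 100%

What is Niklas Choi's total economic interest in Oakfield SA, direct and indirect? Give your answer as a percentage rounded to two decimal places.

68.75%

Niklas reaches Oakfield along 3 paths.
Via Meridian → Selkirk: 100% × 7% × 25% = 1.75%.
Via Selkirk: 64% × 25% = 16%.
Via Meridian: 100% × 51% = 51%.
Total: 1.75% + 16% + 51% = 68.75%.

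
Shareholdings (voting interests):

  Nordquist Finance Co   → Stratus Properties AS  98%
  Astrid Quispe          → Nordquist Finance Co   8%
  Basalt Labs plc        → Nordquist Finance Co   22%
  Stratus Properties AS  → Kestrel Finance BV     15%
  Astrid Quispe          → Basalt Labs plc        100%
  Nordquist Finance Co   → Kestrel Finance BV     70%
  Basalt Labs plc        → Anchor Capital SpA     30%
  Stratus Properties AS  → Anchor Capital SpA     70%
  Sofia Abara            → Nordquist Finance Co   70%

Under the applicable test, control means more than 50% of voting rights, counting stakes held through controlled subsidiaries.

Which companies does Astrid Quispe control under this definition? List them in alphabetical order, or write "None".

Basalt Labs plc

Astrid holds 100% of Basalt, so Astrid controls Basalt.
No other company's threshold is met.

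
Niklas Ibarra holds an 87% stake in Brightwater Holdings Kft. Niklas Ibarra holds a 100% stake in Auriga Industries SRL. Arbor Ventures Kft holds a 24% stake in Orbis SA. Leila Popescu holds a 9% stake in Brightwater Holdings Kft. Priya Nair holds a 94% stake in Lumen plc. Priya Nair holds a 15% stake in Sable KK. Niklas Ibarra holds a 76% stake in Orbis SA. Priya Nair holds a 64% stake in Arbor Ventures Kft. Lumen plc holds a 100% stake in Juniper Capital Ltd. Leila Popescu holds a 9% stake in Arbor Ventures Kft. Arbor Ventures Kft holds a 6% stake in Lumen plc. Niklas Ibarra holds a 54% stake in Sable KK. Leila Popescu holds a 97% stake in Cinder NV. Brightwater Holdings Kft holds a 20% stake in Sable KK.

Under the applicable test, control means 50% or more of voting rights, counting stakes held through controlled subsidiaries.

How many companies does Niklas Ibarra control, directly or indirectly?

4

Niklas holds 87% of Brightwater, so Niklas controls Brightwater.
Niklas and Brightwater together hold 54% + 20% = 74% of Sable, so Niklas controls Sable.
Niklas holds 76% of Orbis, so Niklas controls Orbis.
Niklas holds 100% of Auriga, so Niklas controls Auriga.
No other company's threshold is met.
Niklas controls 4 companies.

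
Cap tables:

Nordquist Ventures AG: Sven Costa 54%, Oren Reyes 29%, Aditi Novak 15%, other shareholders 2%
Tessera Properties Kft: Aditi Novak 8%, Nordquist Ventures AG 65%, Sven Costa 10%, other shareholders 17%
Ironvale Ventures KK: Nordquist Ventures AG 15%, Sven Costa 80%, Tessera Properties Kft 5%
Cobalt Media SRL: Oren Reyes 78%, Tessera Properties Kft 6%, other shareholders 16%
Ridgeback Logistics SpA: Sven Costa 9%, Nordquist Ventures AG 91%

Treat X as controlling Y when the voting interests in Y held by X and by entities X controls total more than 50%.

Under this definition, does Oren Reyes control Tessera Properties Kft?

Oren holds 78% of Cobalt, so Oren controls Cobalt.
Neither Oren nor any entity Oren controls holds any voting interest in Tessera.
So Oren does not control Tessera.

No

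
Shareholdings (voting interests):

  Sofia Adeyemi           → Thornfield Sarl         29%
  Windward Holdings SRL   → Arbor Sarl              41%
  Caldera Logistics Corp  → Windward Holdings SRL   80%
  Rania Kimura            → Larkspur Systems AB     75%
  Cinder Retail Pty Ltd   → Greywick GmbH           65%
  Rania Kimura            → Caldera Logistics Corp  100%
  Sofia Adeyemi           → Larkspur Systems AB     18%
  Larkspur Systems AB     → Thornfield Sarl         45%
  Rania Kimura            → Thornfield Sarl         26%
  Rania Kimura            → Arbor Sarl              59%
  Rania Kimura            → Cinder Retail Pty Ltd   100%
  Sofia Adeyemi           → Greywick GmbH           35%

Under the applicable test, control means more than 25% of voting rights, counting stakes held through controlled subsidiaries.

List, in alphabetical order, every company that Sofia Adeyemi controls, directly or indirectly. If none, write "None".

Sofia holds 29% of Thornfield, so Sofia controls Thornfield.
Sofia holds 35% of Greywick, so Sofia controls Greywick.
No other company's threshold is met.

Greywick GmbH, Thornfield Sarl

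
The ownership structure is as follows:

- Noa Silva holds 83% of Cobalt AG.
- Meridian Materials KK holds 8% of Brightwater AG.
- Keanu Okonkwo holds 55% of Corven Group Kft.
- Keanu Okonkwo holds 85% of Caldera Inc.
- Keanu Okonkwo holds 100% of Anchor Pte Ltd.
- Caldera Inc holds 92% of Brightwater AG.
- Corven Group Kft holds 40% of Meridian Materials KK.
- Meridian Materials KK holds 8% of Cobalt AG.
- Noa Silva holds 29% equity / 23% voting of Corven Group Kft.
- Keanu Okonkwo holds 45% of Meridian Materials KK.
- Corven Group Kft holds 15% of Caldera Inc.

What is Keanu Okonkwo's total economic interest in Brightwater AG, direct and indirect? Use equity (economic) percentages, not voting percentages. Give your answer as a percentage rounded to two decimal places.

91.15%

Keanu reaches Brightwater along 4 paths.
Via Corven → Caldera: 55% × 15% × 92% = 7.59%.
Via Caldera: 85% × 92% = 78.2%.
Via Meridian: 45% × 8% = 3.6%.
Via Corven → Meridian: 55% × 40% × 8% = 1.76%.
Total: 7.59% + 78.2% + 3.6% + 1.76% = 91.15%.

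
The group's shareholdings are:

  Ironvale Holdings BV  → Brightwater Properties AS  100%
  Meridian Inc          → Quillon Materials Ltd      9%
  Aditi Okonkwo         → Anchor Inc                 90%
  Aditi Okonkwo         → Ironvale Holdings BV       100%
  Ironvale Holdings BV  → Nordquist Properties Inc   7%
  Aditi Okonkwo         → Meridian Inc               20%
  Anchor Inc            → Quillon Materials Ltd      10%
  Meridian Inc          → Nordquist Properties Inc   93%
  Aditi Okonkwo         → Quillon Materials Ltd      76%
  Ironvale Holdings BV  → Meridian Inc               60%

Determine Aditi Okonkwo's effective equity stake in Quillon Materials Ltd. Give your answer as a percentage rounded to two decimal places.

Aditi reaches Quillon along 4 paths.
Via Ironvale → Meridian: 100% × 60% × 9% = 5.4%.
Via Meridian: 20% × 9% = 1.8%.
Direct stake: 76% = 76%.
Via Anchor: 90% × 10% = 9%.
Total: 5.4% + 1.8% + 76% + 9% = 92.2%.
Rounded: 92.20%.

92.20%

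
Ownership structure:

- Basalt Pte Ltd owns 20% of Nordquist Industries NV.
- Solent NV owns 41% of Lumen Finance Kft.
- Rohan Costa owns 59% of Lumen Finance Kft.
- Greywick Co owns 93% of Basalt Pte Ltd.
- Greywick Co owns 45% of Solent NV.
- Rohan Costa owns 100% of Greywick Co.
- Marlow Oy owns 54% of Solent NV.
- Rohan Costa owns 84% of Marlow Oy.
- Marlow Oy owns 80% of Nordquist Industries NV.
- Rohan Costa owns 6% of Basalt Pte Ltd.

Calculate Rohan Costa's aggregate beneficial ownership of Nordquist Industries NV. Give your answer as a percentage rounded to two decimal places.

Rohan reaches Nordquist along 3 paths.
Via Marlow: 84% × 80% = 67.2%.
Via Basalt: 6% × 20% = 1.2%.
Via Greywick → Basalt: 100% × 93% × 20% = 18.6%.
Total: 67.2% + 1.2% + 18.6% = 87%.
Rounded: 87.00%.

87.00%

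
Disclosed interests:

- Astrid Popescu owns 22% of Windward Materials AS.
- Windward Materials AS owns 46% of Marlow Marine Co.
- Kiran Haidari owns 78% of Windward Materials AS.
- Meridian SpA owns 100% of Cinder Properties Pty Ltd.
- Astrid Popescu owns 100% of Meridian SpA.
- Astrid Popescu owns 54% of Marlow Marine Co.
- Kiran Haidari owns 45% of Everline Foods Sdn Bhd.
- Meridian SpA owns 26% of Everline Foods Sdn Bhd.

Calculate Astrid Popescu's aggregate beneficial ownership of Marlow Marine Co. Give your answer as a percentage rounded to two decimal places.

Astrid reaches Marlow along 2 paths.
Direct stake: 54% = 54%.
Via Windward: 22% × 46% = 10.12%.
Total: 54% + 10.12% = 64.12%.

64.12%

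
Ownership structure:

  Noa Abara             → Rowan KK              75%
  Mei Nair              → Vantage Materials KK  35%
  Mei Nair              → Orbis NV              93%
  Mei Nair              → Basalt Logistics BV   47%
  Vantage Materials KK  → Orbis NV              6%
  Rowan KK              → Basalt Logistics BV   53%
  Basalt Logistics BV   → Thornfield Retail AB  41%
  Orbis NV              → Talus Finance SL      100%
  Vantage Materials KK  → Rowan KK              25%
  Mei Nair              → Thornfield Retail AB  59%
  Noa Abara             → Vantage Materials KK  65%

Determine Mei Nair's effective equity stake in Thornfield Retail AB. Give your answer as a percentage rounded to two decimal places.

Mei reaches Thornfield along 3 paths.
Via Vantage → Rowan → Basalt: 35% × 25% × 53% × 41% = 1.901375%.
Via Basalt: 47% × 41% = 19.27%.
Direct stake: 59% = 59%.
Total: 1.901375% + 19.27% + 59% = 80.171375%.
Rounded: 80.17%.

80.17%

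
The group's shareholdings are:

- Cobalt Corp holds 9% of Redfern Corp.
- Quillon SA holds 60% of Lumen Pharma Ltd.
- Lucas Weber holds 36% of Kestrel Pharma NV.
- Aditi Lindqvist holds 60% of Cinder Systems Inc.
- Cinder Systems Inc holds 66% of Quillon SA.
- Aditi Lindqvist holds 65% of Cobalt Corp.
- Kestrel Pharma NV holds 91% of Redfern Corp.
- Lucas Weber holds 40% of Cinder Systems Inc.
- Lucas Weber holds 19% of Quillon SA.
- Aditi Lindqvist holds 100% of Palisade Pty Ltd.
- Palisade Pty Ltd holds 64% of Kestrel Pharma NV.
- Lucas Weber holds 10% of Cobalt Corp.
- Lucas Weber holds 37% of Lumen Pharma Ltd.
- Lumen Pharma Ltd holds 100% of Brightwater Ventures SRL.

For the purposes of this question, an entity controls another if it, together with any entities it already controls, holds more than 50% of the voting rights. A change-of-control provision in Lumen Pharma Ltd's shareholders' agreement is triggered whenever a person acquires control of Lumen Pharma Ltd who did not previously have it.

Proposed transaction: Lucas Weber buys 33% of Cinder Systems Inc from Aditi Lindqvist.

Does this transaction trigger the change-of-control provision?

Yes

The purchase adds only to Lucas's holdings (Aditi's stake shrinks), so Lucas is the only person who could newly come to control Lumen.
Lucas's largest direct stake is 40% in Cinder, which does not meet the threshold, so Lucas controls no company.
In Lumen, Lucas's side holds only 37%, not > 50%.
So before the transaction, Lucas does not control Lumen.
After the purchase, Lucas's direct stake in Cinder rises to 40% + 33% = 73%, and Aditi's stake falls to 27%.
Lucas holds 73% of Cinder, so Lucas controls Cinder.
Cinder and Lucas together hold 66% + 19% = 85% of Quillon, so Lucas controls Quillon.
Quillon and Lucas together hold 60% + 37% = 97% of Lumen, so Lucas controls Lumen.
Lucas did not control Lumen before and does after, so the clause is triggered.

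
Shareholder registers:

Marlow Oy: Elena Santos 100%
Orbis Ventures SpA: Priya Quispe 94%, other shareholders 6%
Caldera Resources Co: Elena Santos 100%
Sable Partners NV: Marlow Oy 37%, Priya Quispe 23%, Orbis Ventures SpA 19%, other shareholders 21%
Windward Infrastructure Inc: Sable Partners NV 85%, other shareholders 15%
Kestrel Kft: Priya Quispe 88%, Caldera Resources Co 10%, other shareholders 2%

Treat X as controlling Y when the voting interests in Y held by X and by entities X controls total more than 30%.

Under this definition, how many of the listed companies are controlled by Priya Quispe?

4

Priya holds 94% of Orbis, so Priya controls Orbis.
Priya and Orbis together hold 23% + 19% = 42% of Sable, so Priya controls Sable.
Sable holds 85% of Windward, so Priya controls Windward.
Priya holds 88% of Kestrel, so Priya controls Kestrel.
No other company's threshold is met.
Priya controls 4 companies.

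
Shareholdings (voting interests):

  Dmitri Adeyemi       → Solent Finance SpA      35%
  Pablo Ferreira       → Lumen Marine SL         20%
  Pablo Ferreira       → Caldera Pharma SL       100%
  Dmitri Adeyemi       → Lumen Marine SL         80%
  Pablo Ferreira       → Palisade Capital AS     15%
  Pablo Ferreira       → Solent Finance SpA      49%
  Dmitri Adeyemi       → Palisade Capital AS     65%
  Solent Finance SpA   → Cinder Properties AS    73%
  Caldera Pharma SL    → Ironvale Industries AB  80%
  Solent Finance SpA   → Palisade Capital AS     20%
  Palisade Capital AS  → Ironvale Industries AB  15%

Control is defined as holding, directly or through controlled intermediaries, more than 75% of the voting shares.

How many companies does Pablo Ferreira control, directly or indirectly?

Pablo holds 100% of Caldera, so Pablo controls Caldera.
Caldera holds 80% of Ironvale, so Pablo controls Ironvale.
No other company's threshold is met.
Pablo controls 2 companies.

2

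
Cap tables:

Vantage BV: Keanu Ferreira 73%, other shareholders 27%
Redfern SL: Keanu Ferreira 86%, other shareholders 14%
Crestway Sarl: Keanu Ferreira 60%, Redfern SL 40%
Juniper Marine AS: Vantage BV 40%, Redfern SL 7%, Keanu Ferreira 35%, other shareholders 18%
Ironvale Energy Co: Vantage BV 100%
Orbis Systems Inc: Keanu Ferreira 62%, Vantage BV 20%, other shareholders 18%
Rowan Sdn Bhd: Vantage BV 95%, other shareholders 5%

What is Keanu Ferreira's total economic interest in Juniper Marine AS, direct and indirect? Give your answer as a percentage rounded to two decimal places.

Keanu reaches Juniper along 3 paths.
Via Vantage: 73% × 40% = 29.2%.
Via Redfern: 86% × 7% = 6.02%.
Direct stake: 35% = 35%.
Total: 29.2% + 6.02% + 35% = 70.22%.

70.22%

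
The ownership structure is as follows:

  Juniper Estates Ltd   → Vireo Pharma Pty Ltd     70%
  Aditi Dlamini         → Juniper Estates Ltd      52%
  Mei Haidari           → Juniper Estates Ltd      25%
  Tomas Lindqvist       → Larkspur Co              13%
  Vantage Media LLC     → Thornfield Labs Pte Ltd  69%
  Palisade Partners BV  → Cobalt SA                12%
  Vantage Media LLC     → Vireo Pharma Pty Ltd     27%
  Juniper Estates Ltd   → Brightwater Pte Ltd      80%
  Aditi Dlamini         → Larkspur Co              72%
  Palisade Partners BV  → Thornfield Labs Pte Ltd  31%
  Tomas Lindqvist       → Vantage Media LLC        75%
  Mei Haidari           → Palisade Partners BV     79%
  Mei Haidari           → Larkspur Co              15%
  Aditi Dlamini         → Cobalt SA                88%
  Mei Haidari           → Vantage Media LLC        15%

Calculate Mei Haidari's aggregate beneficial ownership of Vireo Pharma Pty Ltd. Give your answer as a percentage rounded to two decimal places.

Mei reaches Vireo along 2 paths.
Via Juniper: 25% × 70% = 17.5%.
Via Vantage: 15% × 27% = 4.05%.
Total: 17.5% + 4.05% = 21.55%.

21.55%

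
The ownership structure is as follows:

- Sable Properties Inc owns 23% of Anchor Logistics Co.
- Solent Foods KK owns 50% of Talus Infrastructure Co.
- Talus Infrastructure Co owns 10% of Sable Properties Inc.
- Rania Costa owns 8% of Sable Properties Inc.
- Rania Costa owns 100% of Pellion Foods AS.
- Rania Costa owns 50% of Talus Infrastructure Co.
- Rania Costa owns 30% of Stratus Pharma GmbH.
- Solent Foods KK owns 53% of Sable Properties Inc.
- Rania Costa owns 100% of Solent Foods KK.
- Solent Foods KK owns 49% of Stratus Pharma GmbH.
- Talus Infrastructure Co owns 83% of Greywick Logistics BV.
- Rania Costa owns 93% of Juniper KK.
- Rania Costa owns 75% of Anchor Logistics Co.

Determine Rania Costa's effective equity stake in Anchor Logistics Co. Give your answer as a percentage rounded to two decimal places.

91.33%

Rania reaches Anchor along 5 paths.
Direct stake: 75% = 75%.
Via Solent → Sable: 100% × 53% × 23% = 12.19%.
Via Sable: 8% × 23% = 1.84%.
Via Talus → Sable: 50% × 10% × 23% = 1.15%.
Via Solent → Talus → Sable: 100% × 50% × 10% × 23% = 1.15%.
Total: 75% + 12.19% + 1.84% + 1.15% + 1.15% = 91.33%.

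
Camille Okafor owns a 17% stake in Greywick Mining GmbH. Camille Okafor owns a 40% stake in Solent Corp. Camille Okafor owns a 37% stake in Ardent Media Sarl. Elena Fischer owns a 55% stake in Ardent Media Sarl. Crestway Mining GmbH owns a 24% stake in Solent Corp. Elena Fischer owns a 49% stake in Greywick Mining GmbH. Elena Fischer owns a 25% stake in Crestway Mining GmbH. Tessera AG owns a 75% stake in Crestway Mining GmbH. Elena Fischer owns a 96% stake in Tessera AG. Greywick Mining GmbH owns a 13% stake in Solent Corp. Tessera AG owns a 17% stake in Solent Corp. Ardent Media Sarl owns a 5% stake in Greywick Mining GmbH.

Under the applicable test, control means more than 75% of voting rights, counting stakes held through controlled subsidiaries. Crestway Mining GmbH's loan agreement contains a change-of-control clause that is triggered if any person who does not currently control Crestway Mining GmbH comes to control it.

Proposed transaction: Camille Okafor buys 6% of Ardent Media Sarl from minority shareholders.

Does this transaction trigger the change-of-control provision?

No

The purchase changes only Camille's holdings, so Camille is the only person who could newly come to control Crestway.
Camille's largest direct stake is 40% in Solent, which does not meet the threshold, so Camille controls no company.
Neither Camille nor any entity Camille controls holds any voting interest in Crestway.
So before the transaction, Camille does not control Crestway.
After the purchase, Camille's direct stake in Ardent rises to 37% + 6% = 43%.
Camille's side now holds 43% of Ardent, not > 75%, so Camille still does not control Ardent.
After the transaction, neither Camille nor any entity Camille controls holds a voting interest in Crestway, so Camille still does not control it.
No new person acquires control, so the clause is not triggered.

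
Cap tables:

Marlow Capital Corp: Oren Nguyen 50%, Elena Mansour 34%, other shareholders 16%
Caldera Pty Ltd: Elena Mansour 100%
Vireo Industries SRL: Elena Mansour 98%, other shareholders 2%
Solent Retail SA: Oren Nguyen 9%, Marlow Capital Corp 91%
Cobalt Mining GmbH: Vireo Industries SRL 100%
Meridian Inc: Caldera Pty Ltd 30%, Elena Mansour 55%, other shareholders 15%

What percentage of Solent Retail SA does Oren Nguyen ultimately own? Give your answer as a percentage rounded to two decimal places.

54.50%

Oren reaches Solent along 2 paths.
Direct stake: 9% = 9%.
Via Marlow: 50% × 91% = 45.5%.
Total: 9% + 45.5% = 54.5%.
Rounded: 54.50%.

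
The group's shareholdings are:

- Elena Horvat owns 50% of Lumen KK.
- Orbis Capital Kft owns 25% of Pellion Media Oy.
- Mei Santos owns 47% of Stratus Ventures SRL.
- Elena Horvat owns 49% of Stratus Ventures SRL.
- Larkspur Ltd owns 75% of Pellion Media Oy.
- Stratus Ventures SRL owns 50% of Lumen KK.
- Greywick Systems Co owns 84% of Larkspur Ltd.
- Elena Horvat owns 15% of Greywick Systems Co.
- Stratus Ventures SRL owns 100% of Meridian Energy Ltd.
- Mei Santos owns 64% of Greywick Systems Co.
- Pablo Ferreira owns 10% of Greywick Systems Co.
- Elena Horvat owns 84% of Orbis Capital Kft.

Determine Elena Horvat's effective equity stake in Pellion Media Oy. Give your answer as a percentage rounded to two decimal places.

30.45%

Elena reaches Pellion along 2 paths.
Via Orbis: 84% × 25% = 21%.
Via Greywick → Larkspur: 15% × 84% × 75% = 9.45%.
Total: 21% + 9.45% = 30.45%.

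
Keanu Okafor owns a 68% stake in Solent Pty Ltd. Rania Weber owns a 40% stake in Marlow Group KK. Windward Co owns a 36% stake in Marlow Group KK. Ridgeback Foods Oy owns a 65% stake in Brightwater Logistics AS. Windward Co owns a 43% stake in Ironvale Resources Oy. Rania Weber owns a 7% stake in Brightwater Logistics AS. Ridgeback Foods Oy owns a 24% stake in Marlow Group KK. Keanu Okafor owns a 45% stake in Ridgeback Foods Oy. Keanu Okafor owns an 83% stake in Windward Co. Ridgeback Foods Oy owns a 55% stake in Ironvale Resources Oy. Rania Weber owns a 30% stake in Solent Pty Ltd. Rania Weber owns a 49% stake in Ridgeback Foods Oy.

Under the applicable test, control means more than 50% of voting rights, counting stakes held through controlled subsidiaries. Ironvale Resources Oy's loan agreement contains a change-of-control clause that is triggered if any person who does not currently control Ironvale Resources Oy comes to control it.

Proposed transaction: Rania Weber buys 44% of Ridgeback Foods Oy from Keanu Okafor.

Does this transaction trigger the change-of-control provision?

Yes

The purchase adds only to Rania's holdings (Keanu's stake shrinks), so Rania is the only person who could newly come to control Ironvale.
Rania's largest direct stake is 49% in Ridgeback, which does not meet the threshold, so Rania controls no company.
Neither Rania nor any entity Rania controls holds any voting interest in Ironvale.
So before the transaction, Rania does not control Ironvale.
After the purchase, Rania's direct stake in Ridgeback rises to 49% + 44% = 93%, and Keanu's stake falls to 1%.
Rania holds 93% of Ridgeback, so Rania controls Ridgeback.
Ridgeback holds 55% of Ironvale, so Rania controls Ironvale.
Rania did not control Ironvale before and does after, so the clause is triggered.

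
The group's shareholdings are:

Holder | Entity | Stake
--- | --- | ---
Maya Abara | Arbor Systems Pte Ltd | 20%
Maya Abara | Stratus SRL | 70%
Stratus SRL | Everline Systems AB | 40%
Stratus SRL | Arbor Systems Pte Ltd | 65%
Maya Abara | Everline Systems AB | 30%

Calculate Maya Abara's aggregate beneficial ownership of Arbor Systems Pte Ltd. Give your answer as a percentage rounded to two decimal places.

65.50%

Maya reaches Arbor along 2 paths.
Via Stratus: 70% × 65% = 45.5%.
Direct stake: 20% = 20%.
Total: 45.5% + 20% = 65.5%.
Rounded: 65.50%.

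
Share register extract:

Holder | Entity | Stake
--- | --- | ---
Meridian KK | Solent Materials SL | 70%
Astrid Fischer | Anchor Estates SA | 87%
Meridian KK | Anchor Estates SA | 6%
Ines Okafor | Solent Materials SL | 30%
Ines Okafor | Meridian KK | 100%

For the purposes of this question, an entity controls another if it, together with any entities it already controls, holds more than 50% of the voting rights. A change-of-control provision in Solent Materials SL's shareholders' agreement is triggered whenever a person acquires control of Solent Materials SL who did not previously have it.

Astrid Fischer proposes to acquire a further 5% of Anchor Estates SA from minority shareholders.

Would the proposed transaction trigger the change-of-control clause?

No

The purchase changes only Astrid's holdings, so Astrid is the only person who could newly come to control Solent.
Astrid holds 87% of Anchor, so Astrid controls Anchor.
Neither Astrid nor any entity Astrid controls holds any voting interest in Solent.
So before the transaction, Astrid does not control Solent.
After the purchase, Astrid's direct stake in Anchor rises to 87% + 5% = 92%.
Astrid holds 92% of Anchor, so Astrid controls Anchor.
After the transaction, neither Astrid nor any entity Astrid controls holds a voting interest in Solent, so Astrid still does not control it.
No new person acquires control, so the clause is not triggered.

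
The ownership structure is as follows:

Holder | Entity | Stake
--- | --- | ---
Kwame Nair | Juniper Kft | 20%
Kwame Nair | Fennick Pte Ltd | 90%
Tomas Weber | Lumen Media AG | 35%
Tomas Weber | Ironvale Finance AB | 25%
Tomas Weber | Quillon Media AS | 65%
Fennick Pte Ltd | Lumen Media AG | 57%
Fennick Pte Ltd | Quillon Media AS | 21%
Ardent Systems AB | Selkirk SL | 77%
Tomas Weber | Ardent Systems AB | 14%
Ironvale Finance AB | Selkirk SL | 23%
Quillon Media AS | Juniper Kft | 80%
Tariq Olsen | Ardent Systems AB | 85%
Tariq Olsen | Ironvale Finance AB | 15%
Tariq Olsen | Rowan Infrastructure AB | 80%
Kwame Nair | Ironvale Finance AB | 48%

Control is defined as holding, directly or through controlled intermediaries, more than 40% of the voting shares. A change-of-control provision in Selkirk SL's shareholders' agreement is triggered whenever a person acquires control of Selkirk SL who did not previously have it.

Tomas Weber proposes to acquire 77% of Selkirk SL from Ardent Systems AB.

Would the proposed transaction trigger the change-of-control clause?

Yes

The purchase adds only to Tomas's holdings (Ardent's stake shrinks), so Tomas is the only person who could newly come to control Selkirk.
Tomas holds 65% of Quillon, so Tomas controls Quillon.
Quillon holds 80% of Juniper, so Tomas controls Juniper.
Neither Tomas nor any entity Tomas controls holds any voting interest in Selkirk.
So before the transaction, Tomas does not control Selkirk.
After the purchase, Tomas holds 77% of Selkirk directly, and Ardent's stake falls to 0%.
Tomas holds 77% of Selkirk, so Tomas controls Selkirk.
Tomas did not control Selkirk before and does after, so the clause is triggered.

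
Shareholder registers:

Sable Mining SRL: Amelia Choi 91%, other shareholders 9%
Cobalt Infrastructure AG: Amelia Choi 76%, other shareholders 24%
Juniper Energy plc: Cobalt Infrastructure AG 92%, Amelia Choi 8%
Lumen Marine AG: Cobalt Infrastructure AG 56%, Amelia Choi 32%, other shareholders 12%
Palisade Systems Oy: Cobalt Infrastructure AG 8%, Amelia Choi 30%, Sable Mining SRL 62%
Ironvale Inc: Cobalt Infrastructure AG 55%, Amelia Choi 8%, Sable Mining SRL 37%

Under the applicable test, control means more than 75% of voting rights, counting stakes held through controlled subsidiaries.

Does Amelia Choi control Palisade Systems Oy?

Amelia holds 91% of Sable, so Amelia controls Sable.
Amelia holds 76% of Cobalt, so Amelia controls Cobalt.
Cobalt and Amelia and Sable together hold 8% + 30% + 62% = 100% of Palisade, so Amelia controls Palisade.

Yes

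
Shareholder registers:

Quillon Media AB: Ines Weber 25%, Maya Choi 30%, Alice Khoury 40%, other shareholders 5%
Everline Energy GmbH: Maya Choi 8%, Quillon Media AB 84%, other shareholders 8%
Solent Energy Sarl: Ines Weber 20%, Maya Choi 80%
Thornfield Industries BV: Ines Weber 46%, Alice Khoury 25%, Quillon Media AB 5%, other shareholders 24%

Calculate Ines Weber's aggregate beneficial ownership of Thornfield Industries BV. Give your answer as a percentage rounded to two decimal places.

Ines reaches Thornfield along 2 paths.
Direct stake: 46% = 46%.
Via Quillon: 25% × 5% = 1.25%.
Total: 46% + 1.25% = 47.25%.

47.25%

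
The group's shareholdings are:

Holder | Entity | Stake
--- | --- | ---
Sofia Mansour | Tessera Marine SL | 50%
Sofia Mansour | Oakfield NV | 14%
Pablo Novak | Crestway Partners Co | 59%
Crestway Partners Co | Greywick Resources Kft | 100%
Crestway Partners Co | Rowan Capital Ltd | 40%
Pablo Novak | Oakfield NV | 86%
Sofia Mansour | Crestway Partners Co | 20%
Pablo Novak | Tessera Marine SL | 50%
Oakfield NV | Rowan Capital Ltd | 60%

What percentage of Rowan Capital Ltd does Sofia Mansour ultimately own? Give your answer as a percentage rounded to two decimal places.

16.40%

Sofia reaches Rowan along 2 paths.
Via Oakfield: 14% × 60% = 8.4%.
Via Crestway: 20% × 40% = 8%.
Total: 8.4% + 8% = 16.4%.
Rounded: 16.40%.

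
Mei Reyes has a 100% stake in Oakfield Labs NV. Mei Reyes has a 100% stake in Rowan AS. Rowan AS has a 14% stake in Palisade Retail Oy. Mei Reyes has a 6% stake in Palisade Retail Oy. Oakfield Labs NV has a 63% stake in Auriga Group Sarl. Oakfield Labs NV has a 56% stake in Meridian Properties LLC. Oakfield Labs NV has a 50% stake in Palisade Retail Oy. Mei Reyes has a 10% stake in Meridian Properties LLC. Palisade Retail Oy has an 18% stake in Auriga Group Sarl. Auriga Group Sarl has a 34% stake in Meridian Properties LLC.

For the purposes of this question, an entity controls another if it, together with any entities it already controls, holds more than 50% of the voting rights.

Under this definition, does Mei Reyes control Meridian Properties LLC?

Mei holds 100% of Oakfield, so Mei controls Oakfield.
Mei holds 100% of Rowan, so Mei controls Rowan.
Mei and Rowan and Oakfield together hold 6% + 14% + 50% = 70% of Palisade, so Mei controls Palisade.
Palisade and Oakfield together hold 18% + 63% = 81% of Auriga, so Mei controls Auriga.
Mei and Auriga and Oakfield together hold 10% + 34% + 56% = 100% of Meridian, so Mei controls Meridian.

Yes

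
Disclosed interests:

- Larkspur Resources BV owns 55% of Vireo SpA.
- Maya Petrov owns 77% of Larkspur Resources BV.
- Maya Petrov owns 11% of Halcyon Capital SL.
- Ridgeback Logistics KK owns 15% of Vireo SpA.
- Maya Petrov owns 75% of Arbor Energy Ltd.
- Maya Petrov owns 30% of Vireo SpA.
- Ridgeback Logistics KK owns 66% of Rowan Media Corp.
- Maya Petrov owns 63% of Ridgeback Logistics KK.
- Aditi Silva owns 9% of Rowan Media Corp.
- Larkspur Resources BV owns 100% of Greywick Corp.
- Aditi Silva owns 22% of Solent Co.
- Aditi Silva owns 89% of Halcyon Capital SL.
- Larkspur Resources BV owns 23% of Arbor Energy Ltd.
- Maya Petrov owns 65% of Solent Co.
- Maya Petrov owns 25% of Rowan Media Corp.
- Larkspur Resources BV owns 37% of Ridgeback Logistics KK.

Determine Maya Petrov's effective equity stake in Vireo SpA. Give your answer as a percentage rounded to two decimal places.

86.07%

Maya reaches Vireo along 4 paths.
Direct stake: 30% = 30%.
Via Larkspur: 77% × 55% = 42.35%.
Via Larkspur → Ridgeback: 77% × 37% × 15% = 4.2735%.
Via Ridgeback: 63% × 15% = 9.45%.
Total: 30% + 42.35% + 4.2735% + 9.45% = 86.0735%.
Rounded: 86.07%.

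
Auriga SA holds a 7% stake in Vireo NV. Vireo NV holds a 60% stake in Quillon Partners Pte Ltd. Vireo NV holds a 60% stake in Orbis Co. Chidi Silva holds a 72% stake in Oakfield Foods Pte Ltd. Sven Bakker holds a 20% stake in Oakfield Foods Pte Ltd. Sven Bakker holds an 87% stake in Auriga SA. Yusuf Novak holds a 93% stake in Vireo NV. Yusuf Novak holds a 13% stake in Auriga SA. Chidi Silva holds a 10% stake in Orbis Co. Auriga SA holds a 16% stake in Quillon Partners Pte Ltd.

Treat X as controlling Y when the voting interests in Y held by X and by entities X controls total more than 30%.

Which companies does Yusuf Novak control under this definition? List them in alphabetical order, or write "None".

Yusuf holds 93% of Vireo, so Yusuf controls Vireo.
Vireo holds 60% of Quillon, so Yusuf controls Quillon.
Vireo holds 60% of Orbis, so Yusuf controls Orbis.
No other company's threshold is met.

Orbis Co, Quillon Partners Pte Ltd, Vireo NV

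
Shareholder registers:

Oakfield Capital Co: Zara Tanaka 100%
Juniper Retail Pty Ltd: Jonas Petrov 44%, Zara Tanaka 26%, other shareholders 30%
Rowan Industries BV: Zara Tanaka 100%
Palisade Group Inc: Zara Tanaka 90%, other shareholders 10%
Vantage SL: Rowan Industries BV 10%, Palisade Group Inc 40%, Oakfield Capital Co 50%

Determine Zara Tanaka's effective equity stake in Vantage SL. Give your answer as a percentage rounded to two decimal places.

96.00%

Zara reaches Vantage along 3 paths.
Via Rowan: 100% × 10% = 10%.
Via Palisade: 90% × 40% = 36%.
Via Oakfield: 100% × 50% = 50%.
Total: 10% + 36% + 50% = 96%.
Rounded: 96.00%.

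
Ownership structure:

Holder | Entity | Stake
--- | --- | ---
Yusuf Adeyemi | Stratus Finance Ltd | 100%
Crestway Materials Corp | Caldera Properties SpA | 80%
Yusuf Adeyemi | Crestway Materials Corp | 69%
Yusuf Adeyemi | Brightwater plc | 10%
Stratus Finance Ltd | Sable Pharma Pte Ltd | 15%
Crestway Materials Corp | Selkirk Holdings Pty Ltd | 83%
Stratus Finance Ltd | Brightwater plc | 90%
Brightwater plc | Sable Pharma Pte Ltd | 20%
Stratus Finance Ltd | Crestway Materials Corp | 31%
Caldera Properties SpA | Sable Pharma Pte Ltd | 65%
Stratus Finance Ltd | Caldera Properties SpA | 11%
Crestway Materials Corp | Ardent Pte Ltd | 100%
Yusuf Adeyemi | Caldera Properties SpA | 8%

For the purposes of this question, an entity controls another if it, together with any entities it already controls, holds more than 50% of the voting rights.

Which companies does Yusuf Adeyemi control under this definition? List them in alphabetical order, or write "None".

Yusuf holds 100% of Stratus, so Yusuf controls Stratus.
Yusuf and Stratus together hold 69% + 31% = 100% of Crestway, so Yusuf controls Crestway.
Stratus and Yusuf together hold 90% + 10% = 100% of Brightwater, so Yusuf controls Brightwater.
Crestway holds 100% of Ardent, so Yusuf controls Ardent.
Stratus and Yusuf and Crestway together hold 11% + 8% + 80% = 99% of Caldera, so Yusuf controls Caldera.
Caldera and Stratus and Brightwater together hold 65% + 15% + 20% = 100% of Sable, so Yusuf controls Sable.
Crestway holds 83% of Selkirk, so Yusuf controls Selkirk.

Ardent Pte Ltd, Brightwater plc, Caldera Properties SpA, Crestway Materials Corp, Sable Pharma Pte Ltd, Selkirk Holdings Pty Ltd, Stratus Finance Ltd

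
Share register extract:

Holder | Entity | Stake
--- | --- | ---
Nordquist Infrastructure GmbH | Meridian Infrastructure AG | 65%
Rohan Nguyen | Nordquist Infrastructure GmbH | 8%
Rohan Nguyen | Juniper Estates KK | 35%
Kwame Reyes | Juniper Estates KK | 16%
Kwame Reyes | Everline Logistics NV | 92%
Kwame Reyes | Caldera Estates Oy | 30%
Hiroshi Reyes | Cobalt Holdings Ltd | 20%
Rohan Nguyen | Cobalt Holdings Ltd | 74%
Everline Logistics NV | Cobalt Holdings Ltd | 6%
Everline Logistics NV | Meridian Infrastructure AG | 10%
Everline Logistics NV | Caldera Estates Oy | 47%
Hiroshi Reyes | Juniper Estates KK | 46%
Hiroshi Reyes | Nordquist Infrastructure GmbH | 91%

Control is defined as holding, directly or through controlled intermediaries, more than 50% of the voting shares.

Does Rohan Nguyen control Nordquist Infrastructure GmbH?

Rohan holds 74% of Cobalt, so Rohan controls Cobalt.
In Nordquist, Rohan's side holds only 8%, not > 50%.
So Rohan does not control Nordquist.

No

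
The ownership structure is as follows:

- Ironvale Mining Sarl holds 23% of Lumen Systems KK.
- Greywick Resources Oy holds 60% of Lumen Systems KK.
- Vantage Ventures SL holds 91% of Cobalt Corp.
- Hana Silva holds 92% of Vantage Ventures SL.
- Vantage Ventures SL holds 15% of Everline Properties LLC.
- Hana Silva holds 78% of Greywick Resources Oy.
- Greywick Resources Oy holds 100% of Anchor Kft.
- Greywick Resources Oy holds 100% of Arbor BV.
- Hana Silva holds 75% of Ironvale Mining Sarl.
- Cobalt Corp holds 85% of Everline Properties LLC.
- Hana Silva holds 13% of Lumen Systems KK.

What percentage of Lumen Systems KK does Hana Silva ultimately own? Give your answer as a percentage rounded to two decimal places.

77.05%

Hana reaches Lumen along 3 paths.
Via Greywick: 78% × 60% = 46.8%.
Via Ironvale: 75% × 23% = 17.25%.
Direct stake: 13% = 13%.
Total: 46.8% + 17.25% + 13% = 77.05%.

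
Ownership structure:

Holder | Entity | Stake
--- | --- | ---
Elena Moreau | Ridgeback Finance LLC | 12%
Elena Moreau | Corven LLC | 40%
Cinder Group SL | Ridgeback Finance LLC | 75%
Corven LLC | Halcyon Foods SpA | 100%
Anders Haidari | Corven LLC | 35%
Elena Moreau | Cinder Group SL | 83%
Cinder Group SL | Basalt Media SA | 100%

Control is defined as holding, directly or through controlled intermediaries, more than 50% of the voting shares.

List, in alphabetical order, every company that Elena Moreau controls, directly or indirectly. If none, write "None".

Elena holds 83% of Cinder, so Elena controls Cinder.
Cinder holds 100% of Basalt, so Elena controls Basalt.
Cinder and Elena together hold 75% + 12% = 87% of Ridgeback, so Elena controls Ridgeback.
No other company's threshold is met.

Basalt Media SA, Cinder Group SL, Ridgeback Finance LLC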